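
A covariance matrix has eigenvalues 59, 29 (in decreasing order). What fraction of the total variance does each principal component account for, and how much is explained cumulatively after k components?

Step 1 — total variance = trace(Sigma) = Σ λ_i = 59 + 29 = 88.

Step 2 — fraction explained by component i = λ_i / Σ λ:
  PC1: 59/88 = 0.6705
  PC2: 29/88 = 0.3295

Step 3 — cumulative fraction after k components = (λ_1 + ... + λ_k) / Σ λ:
  k = 1: 59/88 = 0.6705
  k = 2: (59 + 29)/88 = 88/88 = 1

Summary (fraction, with percent):

explained: PC1 0.6705 (67.05%), PC2 0.3295 (32.95%);  cumulative: 0.6705, 1


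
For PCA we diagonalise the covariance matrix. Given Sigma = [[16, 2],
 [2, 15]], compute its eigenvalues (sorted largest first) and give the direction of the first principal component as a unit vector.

Step 1 — characteristic polynomial of 2×2 Sigma:
  det(Sigma - λI) = λ² - trace · λ + det = 0.
  trace = 16 + 15 = 31, det = 16·15 - (2)² = 236.
Step 2 — discriminant:
  Δ = trace² - 4·det = 961 - 944 = 17.
Step 3 — eigenvalues:
  λ = (trace ± √Δ)/2 = (31 ± 4.1231)/2,
  λ_1 = 17.5616,  λ_2 = 13.4384.

Step 4 — unit eigenvector for λ_1: solve (Sigma - λ_1 I)v = 0. First row:
  (16 - 17.5616)·v_x + (2)·v_y = 0, i.e. (-1.5616)·v_x + (2)·v_y = 0,
  so v ∝ (b, λ_1 - a) = (2, 1.5616) = u.
  ||u|| = √((2)² + (1.5616)²) = √(6.4384) ≈ 2.5374,
  v_1 = u/||u|| ≈ (0.7882, 0.6154) (||v_1|| = 1).

λ_1 = 17.5616,  λ_2 = 13.4384;  v_1 ≈ (0.7882, 0.6154)


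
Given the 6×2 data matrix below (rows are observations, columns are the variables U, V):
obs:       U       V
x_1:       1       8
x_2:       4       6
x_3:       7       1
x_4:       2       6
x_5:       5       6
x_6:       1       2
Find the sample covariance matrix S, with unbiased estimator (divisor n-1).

Step 1 — column means:
  mean(U) = (1 + 4 + 7 + 2 + 5 + 1) / 6 = 20/6 = 3.3333
  mean(V) = (8 + 6 + 1 + 6 + 6 + 2) / 6 = 29/6 = 4.8333

Step 2 — sample covariance S[i,j] = (1/(n-1)) · Σ_k (x_{k,i} - mean_i) · (x_{k,j} - mean_j), with n-1 = 5.
  S[U,U] = ((-2.3333)·(-2.3333) + (0.6667)·(0.6667) + (3.6667)·(3.6667) + (-1.3333)·(-1.3333) + (1.6667)·(1.6667) + (-2.3333)·(-2.3333)) / 5 = 29.3333/5 = 5.8667
  S[U,V] = ((-2.3333)·(3.1667) + (0.6667)·(1.1667) + (3.6667)·(-3.8333) + (-1.3333)·(1.1667) + (1.6667)·(1.1667) + (-2.3333)·(-2.8333)) / 5 = -13.6667/5 = -2.7333
  S[V,V] = ((3.1667)·(3.1667) + (1.1667)·(1.1667) + (-3.8333)·(-3.8333) + (1.1667)·(1.1667) + (1.1667)·(1.1667) + (-2.8333)·(-2.8333)) / 5 = 36.8333/5 = 7.3667

S is symmetric (S[j,i] = S[i,j]). Assembling:

S = [[5.8667, -2.7333],
 [-2.7333, 7.3667]]


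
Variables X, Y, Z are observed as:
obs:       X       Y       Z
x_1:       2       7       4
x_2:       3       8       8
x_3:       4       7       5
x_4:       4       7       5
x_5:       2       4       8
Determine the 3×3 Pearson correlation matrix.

Step 1 — column means:
  mean(X) = (2 + 3 + 4 + 4 + 2) / 5 = 15/5 = 3
  mean(Y) = (7 + 8 + 7 + 7 + 4) / 5 = 33/5 = 6.6
  mean(Z) = (4 + 8 + 5 + 5 + 8) / 5 = 30/5 = 6

Step 2 — sample variances and covariances s[i,j] = (1/(n-1)) · Σ_k (x_{k,i} - mean_i) · (x_{k,j} - mean_j), with n-1 = 4:
  s[X,X] = ((-1)·(-1) + (0)·(0) + (1)·(1) + (1)·(1) + (-1)·(-1)) / 4 = 4/4 = 1
  s[X,Y] = ((-1)·(0.4) + (0)·(1.4) + (1)·(0.4) + (1)·(0.4) + (-1)·(-2.6)) / 4 = 3/4 = 0.75
  s[X,Z] = ((-1)·(-2) + (0)·(2) + (1)·(-1) + (1)·(-1) + (-1)·(2)) / 4 = -2/4 = -0.5
  s[Y,Y] = ((0.4)·(0.4) + (1.4)·(1.4) + (0.4)·(0.4) + (0.4)·(0.4) + (-2.6)·(-2.6)) / 4 = 9.2/4 = 2.3
  s[Y,Z] = ((0.4)·(-2) + (1.4)·(2) + (0.4)·(-1) + (0.4)·(-1) + (-2.6)·(2)) / 4 = -4/4 = -1
  s[Z,Z] = ((-2)·(-2) + (2)·(2) + (-1)·(-1) + (-1)·(-1) + (2)·(2)) / 4 = 14/4 = 3.5
  Sample standard deviations s_i = √(s[i,i]):
  s(X) = √(1) = 1
  s(Y) = √(2.3) = 1.5166
  s(Z) = √(3.5) = 1.8708

Step 3 — r_{ij} = s_{ij} / (s_i · s_j):
  r[X,X] = 1 (diagonal).
  r[X,Y] = 0.75 / (1 · 1.5166) = 0.75 / 1.5166 = 0.4945
  r[X,Z] = -0.5 / (1 · 1.8708) = -0.5 / 1.8708 = -0.2673
  r[Y,Y] = 1 (diagonal).
  r[Y,Z] = -1 / (1.5166 · 1.8708) = -1 / 2.8373 = -0.3525
  r[Z,Z] = 1 (diagonal).

R is symmetric with unit diagonal. Assembling:

R = [[1, 0.4945, -0.2673],
 [0.4945, 1, -0.3525],
 [-0.2673, -0.3525, 1]]


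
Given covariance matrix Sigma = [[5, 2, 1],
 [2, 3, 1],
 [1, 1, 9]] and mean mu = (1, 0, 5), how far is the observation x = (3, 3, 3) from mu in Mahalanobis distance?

Step 1 — centre the observation: (x - mu) = (2, 3, -2).

Step 2 — invert Sigma (cofactor / det for 3×3, or solve directly):
  Sigma^{-1} = [[0.2737, -0.1789, -0.0105],
 [-0.1789, 0.4632, -0.0316],
 [-0.0105, -0.0316, 0.1158]].

Step 3 — form the quadratic (x - mu)^T · Sigma^{-1} · (x - mu):
  Sigma^{-1} · (x - mu) = (0.0316, 1.0947, -0.3474).
  (x - mu)^T · [Sigma^{-1} · (x - mu)] = (2)·(0.0316) + (3)·(1.0947) + (-2)·(-0.3474) = 4.0421.

Step 4 — take square root: d = √(4.0421) ≈ 2.0105.

d(x, mu) = √(4.0421) ≈ 2.0105


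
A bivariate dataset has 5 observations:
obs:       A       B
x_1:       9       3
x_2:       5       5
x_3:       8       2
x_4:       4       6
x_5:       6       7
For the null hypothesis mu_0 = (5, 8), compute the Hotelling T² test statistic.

Step 1 — sample mean vector:
  mean(A) = (9 + 5 + 8 + 4 + 6) / 5 = 32/5 = 6.4
  mean(B) = (3 + 5 + 2 + 6 + 7) / 5 = 23/5 = 4.6
  x̄ = (6.4, 4.6),  deviation x̄ - mu_0 = (6.4, 4.6) - (5, 8) = (1.4, -3.4).

Step 2 — sample covariance matrix, S[i,j] = (1/(n-1)) · Σ_k (x_{k,i} - mean_i) · (x_{k,j} - mean_j), divisor n-1 = 4:
  S[A,A] = ((2.6)·(2.6) + (-1.4)·(-1.4) + (1.6)·(1.6) + (-2.4)·(-2.4) + (-0.4)·(-0.4)) / 4 = 17.2/4 = 4.3
  S[A,B] = ((2.6)·(-1.6) + (-1.4)·(0.4) + (1.6)·(-2.6) + (-2.4)·(1.4) + (-0.4)·(2.4)) / 4 = -13.2/4 = -3.3
  S[B,B] = ((-1.6)·(-1.6) + (0.4)·(0.4) + (-2.6)·(-2.6) + (1.4)·(1.4) + (2.4)·(2.4)) / 4 = 17.2/4 = 4.3
  S = [[4.3, -3.3],
 [-3.3, 4.3]].

Step 3 — invert S. det(S) = 4.3·4.3 - (-3.3)² = 7.6.
  S^{-1} = (1/det) · [[d, -b], [-b, a]] = [[0.5658, 0.4342],
 [0.4342, 0.5658]].

Step 4 — quadratic form (x̄ - mu_0)^T · S^{-1} · (x̄ - mu_0):
  S^{-1} · (x̄ - mu_0) = (-0.6842, -1.3158),
  (x̄ - mu_0)^T · [...] = (1.4)·(-0.6842) + (-3.4)·(-1.3158) = 3.5158.

Step 5 — scale by n: T² = 5 · 3.5158 = 17.5789.

T² ≈ 17.5789


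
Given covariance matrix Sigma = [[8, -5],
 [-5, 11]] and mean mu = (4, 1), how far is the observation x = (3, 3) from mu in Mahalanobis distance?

Step 1 — centre the observation: (x - mu) = (-1, 2).

Step 2 — invert Sigma. det(Sigma) = 8·11 - (-5)² = 63.
  Sigma^{-1} = (1/det) · [[d, -b], [-b, a]] = [[0.1746, 0.0794],
 [0.0794, 0.127]].

Step 3 — form the quadratic (x - mu)^T · Sigma^{-1} · (x - mu):
  Sigma^{-1} · (x - mu) = (-0.0159, 0.1746).
  (x - mu)^T · [Sigma^{-1} · (x - mu)] = (-1)·(-0.0159) + (2)·(0.1746) = 0.3651.

Step 4 — take square root: d = √(0.3651) ≈ 0.6042.

d(x, mu) = √(0.3651) ≈ 0.6042


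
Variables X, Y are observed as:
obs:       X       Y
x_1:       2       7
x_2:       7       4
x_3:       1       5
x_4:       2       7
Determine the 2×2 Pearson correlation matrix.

Step 1 — column means:
  mean(X) = (2 + 7 + 1 + 2) / 4 = 12/4 = 3
  mean(Y) = (7 + 4 + 5 + 7) / 4 = 23/4 = 5.75

Step 2 — sample variances and covariances s[i,j] = (1/(n-1)) · Σ_k (x_{k,i} - mean_i) · (x_{k,j} - mean_j), with n-1 = 3:
  s[X,X] = ((-1)·(-1) + (4)·(4) + (-2)·(-2) + (-1)·(-1)) / 3 = 22/3 = 7.3333
  s[X,Y] = ((-1)·(1.25) + (4)·(-1.75) + (-2)·(-0.75) + (-1)·(1.25)) / 3 = -8/3 = -2.6667
  s[Y,Y] = ((1.25)·(1.25) + (-1.75)·(-1.75) + (-0.75)·(-0.75) + (1.25)·(1.25)) / 3 = 6.75/3 = 2.25
  Sample standard deviations s_i = √(s[i,i]):
  s(X) = √(7.3333) = 2.708
  s(Y) = √(2.25) = 1.5

Step 3 — r_{ij} = s_{ij} / (s_i · s_j):
  r[X,X] = 1 (diagonal).
  r[X,Y] = -2.6667 / (2.708 · 1.5) = -2.6667 / 4.062 = -0.6565
  r[Y,Y] = 1 (diagonal).

R is symmetric with unit diagonal. Assembling:

R = [[1, -0.6565],
 [-0.6565, 1]]


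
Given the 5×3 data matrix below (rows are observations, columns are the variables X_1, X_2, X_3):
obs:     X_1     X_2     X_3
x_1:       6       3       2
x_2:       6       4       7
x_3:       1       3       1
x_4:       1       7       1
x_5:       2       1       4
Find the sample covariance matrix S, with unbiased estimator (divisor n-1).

Step 1 — column means:
  mean(X_1) = (6 + 6 + 1 + 1 + 2) / 5 = 16/5 = 3.2
  mean(X_2) = (3 + 4 + 3 + 7 + 1) / 5 = 18/5 = 3.6
  mean(X_3) = (2 + 7 + 1 + 1 + 4) / 5 = 15/5 = 3

Step 2 — sample covariance S[i,j] = (1/(n-1)) · Σ_k (x_{k,i} - mean_i) · (x_{k,j} - mean_j), with n-1 = 4.
  S[X_1,X_1] = ((2.8)·(2.8) + (2.8)·(2.8) + (-2.2)·(-2.2) + (-2.2)·(-2.2) + (-1.2)·(-1.2)) / 4 = 26.8/4 = 6.7
  S[X_1,X_2] = ((2.8)·(-0.6) + (2.8)·(0.4) + (-2.2)·(-0.6) + (-2.2)·(3.4) + (-1.2)·(-2.6)) / 4 = -3.6/4 = -0.9
  S[X_1,X_3] = ((2.8)·(-1) + (2.8)·(4) + (-2.2)·(-2) + (-2.2)·(-2) + (-1.2)·(1)) / 4 = 16/4 = 4
  S[X_2,X_2] = ((-0.6)·(-0.6) + (0.4)·(0.4) + (-0.6)·(-0.6) + (3.4)·(3.4) + (-2.6)·(-2.6)) / 4 = 19.2/4 = 4.8
  S[X_2,X_3] = ((-0.6)·(-1) + (0.4)·(4) + (-0.6)·(-2) + (3.4)·(-2) + (-2.6)·(1)) / 4 = -6/4 = -1.5
  S[X_3,X_3] = ((-1)·(-1) + (4)·(4) + (-2)·(-2) + (-2)·(-2) + (1)·(1)) / 4 = 26/4 = 6.5

S is symmetric (S[j,i] = S[i,j]). Assembling:

S = [[6.7, -0.9, 4],
 [-0.9, 4.8, -1.5],
 [4, -1.5, 6.5]]


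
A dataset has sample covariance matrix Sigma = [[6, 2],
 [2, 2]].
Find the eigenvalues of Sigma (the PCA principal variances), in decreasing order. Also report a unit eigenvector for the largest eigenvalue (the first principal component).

Step 1 — characteristic polynomial of 2×2 Sigma:
  det(Sigma - λI) = λ² - trace · λ + det = 0.
  trace = 6 + 2 = 8, det = 6·2 - (2)² = 8.
Step 2 — discriminant:
  Δ = trace² - 4·det = 64 - 32 = 32.
Step 3 — eigenvalues:
  λ = (trace ± √Δ)/2 = (8 ± 5.6569)/2,
  λ_1 = 6.8284,  λ_2 = 1.1716.

Step 4 — unit eigenvector for λ_1: solve (Sigma - λ_1 I)v = 0. First row:
  (6 - 6.8284)·v_x + (2)·v_y = 0, i.e. (-0.8284)·v_x + (2)·v_y = 0,
  so v ∝ (b, λ_1 - a) = (2, 0.8284) = u.
  ||u|| = √((2)² + (0.8284)²) = √(4.6863) ≈ 2.1648,
  v_1 = u/||u|| ≈ (0.9239, 0.3827) (||v_1|| = 1).

λ_1 = 6.8284,  λ_2 = 1.1716;  v_1 ≈ (0.9239, 0.3827)


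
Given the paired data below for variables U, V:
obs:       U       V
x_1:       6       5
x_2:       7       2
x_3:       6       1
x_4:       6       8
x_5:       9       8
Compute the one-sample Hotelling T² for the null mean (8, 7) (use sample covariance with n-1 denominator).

Step 1 — sample mean vector:
  mean(U) = (6 + 7 + 6 + 6 + 9) / 5 = 34/5 = 6.8
  mean(V) = (5 + 2 + 1 + 8 + 8) / 5 = 24/5 = 4.8
  x̄ = (6.8, 4.8),  deviation x̄ - mu_0 = (6.8, 4.8) - (8, 7) = (-1.2, -2.2).

Step 2 — sample covariance matrix, S[i,j] = (1/(n-1)) · Σ_k (x_{k,i} - mean_i) · (x_{k,j} - mean_j), divisor n-1 = 4:
  S[U,U] = ((-0.8)·(-0.8) + (0.2)·(0.2) + (-0.8)·(-0.8) + (-0.8)·(-0.8) + (2.2)·(2.2)) / 4 = 6.8/4 = 1.7
  S[U,V] = ((-0.8)·(0.2) + (0.2)·(-2.8) + (-0.8)·(-3.8) + (-0.8)·(3.2) + (2.2)·(3.2)) / 4 = 6.8/4 = 1.7
  S[V,V] = ((0.2)·(0.2) + (-2.8)·(-2.8) + (-3.8)·(-3.8) + (3.2)·(3.2) + (3.2)·(3.2)) / 4 = 42.8/4 = 10.7
  S = [[1.7, 1.7],
 [1.7, 10.7]].

Step 3 — invert S. det(S) = 1.7·10.7 - (1.7)² = 15.3.
  S^{-1} = (1/det) · [[d, -b], [-b, a]] = [[0.6993, -0.1111],
 [-0.1111, 0.1111]].

Step 4 — quadratic form (x̄ - mu_0)^T · S^{-1} · (x̄ - mu_0):
  S^{-1} · (x̄ - mu_0) = (-0.5948, -0.1111),
  (x̄ - mu_0)^T · [...] = (-1.2)·(-0.5948) + (-2.2)·(-0.1111) = 0.9582.

Step 5 — scale by n: T² = 5 · 0.9582 = 4.7908.

T² ≈ 4.7908


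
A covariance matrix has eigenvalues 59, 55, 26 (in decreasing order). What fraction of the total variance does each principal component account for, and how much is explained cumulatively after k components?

Step 1 — total variance = trace(Sigma) = Σ λ_i = 59 + 55 + 26 = 140.

Step 2 — fraction explained by component i = λ_i / Σ λ:
  PC1: 59/140 = 0.4214
  PC2: 55/140 = 0.3929
  PC3: 26/140 = 0.1857

Step 3 — cumulative fraction after k components = (λ_1 + ... + λ_k) / Σ λ:
  k = 1: 59/140 = 0.4214
  k = 2: (59 + 55)/140 = 114/140 = 0.8143
  k = 3: (59 + 55 + 26)/140 = 140/140 = 1

Summary (fraction, with percent):

explained: PC1 0.4214 (42.14%), PC2 0.3929 (39.29%), PC3 0.1857 (18.57%);  cumulative: 0.4214, 0.8143, 1


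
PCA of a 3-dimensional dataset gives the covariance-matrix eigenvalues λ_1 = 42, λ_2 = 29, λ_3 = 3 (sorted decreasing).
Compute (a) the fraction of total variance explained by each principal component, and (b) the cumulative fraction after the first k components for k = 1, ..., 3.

Step 1 — total variance = trace(Sigma) = Σ λ_i = 42 + 29 + 3 = 74.

Step 2 — fraction explained by component i = λ_i / Σ λ:
  PC1: 42/74 = 0.5676
  PC2: 29/74 = 0.3919
  PC3: 3/74 = 0.0405

Step 3 — cumulative fraction after k components = (λ_1 + ... + λ_k) / Σ λ:
  k = 1: 42/74 = 0.5676
  k = 2: (42 + 29)/74 = 71/74 = 0.9595
  k = 3: (42 + 29 + 3)/74 = 74/74 = 1

Summary (fraction, with percent):

explained: PC1 0.5676 (56.76%), PC2 0.3919 (39.19%), PC3 0.0405 (4.05%);  cumulative: 0.5676, 0.9595, 1


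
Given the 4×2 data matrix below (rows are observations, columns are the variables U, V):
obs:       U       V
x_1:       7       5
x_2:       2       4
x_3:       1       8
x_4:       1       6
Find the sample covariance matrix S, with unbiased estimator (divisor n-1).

Step 1 — column means:
  mean(U) = (7 + 2 + 1 + 1) / 4 = 11/4 = 2.75
  mean(V) = (5 + 4 + 8 + 6) / 4 = 23/4 = 5.75

Step 2 — sample covariance S[i,j] = (1/(n-1)) · Σ_k (x_{k,i} - mean_i) · (x_{k,j} - mean_j), with n-1 = 3.
  S[U,U] = ((4.25)·(4.25) + (-0.75)·(-0.75) + (-1.75)·(-1.75) + (-1.75)·(-1.75)) / 3 = 24.75/3 = 8.25
  S[U,V] = ((4.25)·(-0.75) + (-0.75)·(-1.75) + (-1.75)·(2.25) + (-1.75)·(0.25)) / 3 = -6.25/3 = -2.0833
  S[V,V] = ((-0.75)·(-0.75) + (-1.75)·(-1.75) + (2.25)·(2.25) + (0.25)·(0.25)) / 3 = 8.75/3 = 2.9167

S is symmetric (S[j,i] = S[i,j]). Assembling:

S = [[8.25, -2.0833],
 [-2.0833, 2.9167]]


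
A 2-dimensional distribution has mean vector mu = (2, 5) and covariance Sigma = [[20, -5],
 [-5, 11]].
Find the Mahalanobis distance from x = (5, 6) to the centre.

Step 1 — centre the observation: (x - mu) = (3, 1).

Step 2 — invert Sigma. det(Sigma) = 20·11 - (-5)² = 195.
  Sigma^{-1} = (1/det) · [[d, -b], [-b, a]] = [[0.0564, 0.0256],
 [0.0256, 0.1026]].

Step 3 — form the quadratic (x - mu)^T · Sigma^{-1} · (x - mu):
  Sigma^{-1} · (x - mu) = (0.1949, 0.1795).
  (x - mu)^T · [Sigma^{-1} · (x - mu)] = (3)·(0.1949) + (1)·(0.1795) = 0.7641.

Step 4 — take square root: d = √(0.7641) ≈ 0.8741.

d(x, mu) = √(0.7641) ≈ 0.8741


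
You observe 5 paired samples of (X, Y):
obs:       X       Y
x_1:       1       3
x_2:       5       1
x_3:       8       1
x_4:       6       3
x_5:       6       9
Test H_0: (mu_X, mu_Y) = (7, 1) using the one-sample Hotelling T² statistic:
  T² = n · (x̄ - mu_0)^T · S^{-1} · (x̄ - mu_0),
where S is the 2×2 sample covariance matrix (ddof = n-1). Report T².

Step 1 — sample mean vector:
  mean(X) = (1 + 5 + 8 + 6 + 6) / 5 = 26/5 = 5.2
  mean(Y) = (3 + 1 + 1 + 3 + 9) / 5 = 17/5 = 3.4
  x̄ = (5.2, 3.4),  deviation x̄ - mu_0 = (5.2, 3.4) - (7, 1) = (-1.8, 2.4).

Step 2 — sample covariance matrix, S[i,j] = (1/(n-1)) · Σ_k (x_{k,i} - mean_i) · (x_{k,j} - mean_j), divisor n-1 = 4:
  S[X,X] = ((-4.2)·(-4.2) + (-0.2)·(-0.2) + (2.8)·(2.8) + (0.8)·(0.8) + (0.8)·(0.8)) / 4 = 26.8/4 = 6.7
  S[X,Y] = ((-4.2)·(-0.4) + (-0.2)·(-2.4) + (2.8)·(-2.4) + (0.8)·(-0.4) + (0.8)·(5.6)) / 4 = -0.4/4 = -0.1
  S[Y,Y] = ((-0.4)·(-0.4) + (-2.4)·(-2.4) + (-2.4)·(-2.4) + (-0.4)·(-0.4) + (5.6)·(5.6)) / 4 = 43.2/4 = 10.8
  S = [[6.7, -0.1],
 [-0.1, 10.8]].

Step 3 — invert S. det(S) = 6.7·10.8 - (-0.1)² = 72.35.
  S^{-1} = (1/det) · [[d, -b], [-b, a]] = [[0.1493, 0.0014],
 [0.0014, 0.0926]].

Step 4 — quadratic form (x̄ - mu_0)^T · S^{-1} · (x̄ - mu_0):
  S^{-1} · (x̄ - mu_0) = (-0.2654, 0.2198),
  (x̄ - mu_0)^T · [...] = (-1.8)·(-0.2654) + (2.4)·(0.2198) = 1.0051.

Step 5 — scale by n: T² = 5 · 1.0051 = 5.0256.

T² ≈ 5.0256


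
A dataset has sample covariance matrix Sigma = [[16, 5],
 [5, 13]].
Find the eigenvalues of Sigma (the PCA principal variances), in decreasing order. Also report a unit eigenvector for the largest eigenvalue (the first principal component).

Step 1 — characteristic polynomial of 2×2 Sigma:
  det(Sigma - λI) = λ² - trace · λ + det = 0.
  trace = 16 + 13 = 29, det = 16·13 - (5)² = 183.
Step 2 — discriminant:
  Δ = trace² - 4·det = 841 - 732 = 109.
Step 3 — eigenvalues:
  λ = (trace ± √Δ)/2 = (29 ± 10.4403)/2,
  λ_1 = 19.7202,  λ_2 = 9.2798.

Step 4 — unit eigenvector for λ_1: solve (Sigma - λ_1 I)v = 0. First row:
  (16 - 19.7202)·v_x + (5)·v_y = 0, i.e. (-3.7202)·v_x + (5)·v_y = 0,
  so v ∝ (b, λ_1 - a) = (5, 3.7202) = u.
  ||u|| = √((5)² + (3.7202)²) = √(38.8395) ≈ 6.2321,
  v_1 = u/||u|| ≈ (0.8023, 0.5969) (||v_1|| = 1).

λ_1 = 19.7202,  λ_2 = 9.2798;  v_1 ≈ (0.8023, 0.5969)


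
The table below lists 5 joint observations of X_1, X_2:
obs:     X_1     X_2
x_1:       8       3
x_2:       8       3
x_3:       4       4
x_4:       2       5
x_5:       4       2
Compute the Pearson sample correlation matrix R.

Step 1 — column means:
  mean(X_1) = (8 + 8 + 4 + 2 + 4) / 5 = 26/5 = 5.2
  mean(X_2) = (3 + 3 + 4 + 5 + 2) / 5 = 17/5 = 3.4

Step 2 — sample variances and covariances s[i,j] = (1/(n-1)) · Σ_k (x_{k,i} - mean_i) · (x_{k,j} - mean_j), with n-1 = 4:
  s[X_1,X_1] = ((2.8)·(2.8) + (2.8)·(2.8) + (-1.2)·(-1.2) + (-3.2)·(-3.2) + (-1.2)·(-1.2)) / 4 = 28.8/4 = 7.2
  s[X_1,X_2] = ((2.8)·(-0.4) + (2.8)·(-0.4) + (-1.2)·(0.6) + (-3.2)·(1.6) + (-1.2)·(-1.4)) / 4 = -6.4/4 = -1.6
  s[X_2,X_2] = ((-0.4)·(-0.4) + (-0.4)·(-0.4) + (0.6)·(0.6) + (1.6)·(1.6) + (-1.4)·(-1.4)) / 4 = 5.2/4 = 1.3
  Sample standard deviations s_i = √(s[i,i]):
  s(X_1) = √(7.2) = 2.6833
  s(X_2) = √(1.3) = 1.1402

Step 3 — r_{ij} = s_{ij} / (s_i · s_j):
  r[X_1,X_1] = 1 (diagonal).
  r[X_1,X_2] = -1.6 / (2.6833 · 1.1402) = -1.6 / 3.0594 = -0.523
  r[X_2,X_2] = 1 (diagonal).

R is symmetric with unit diagonal. Assembling:

R = [[1, -0.523],
 [-0.523, 1]]


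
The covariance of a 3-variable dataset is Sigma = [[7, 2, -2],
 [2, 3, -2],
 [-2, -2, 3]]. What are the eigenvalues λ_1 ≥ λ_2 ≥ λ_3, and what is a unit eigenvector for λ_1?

Step 1 — characteristic polynomial p(λ) = det(λI - Sigma) = λ³ - tr·λ² + c_1·λ - det, where tr = trace, c_1 = sum of the principal 2×2 minors, det = det(Sigma):
  tr = 7 + 3 + 3 = 13,
  c_1 = (7·3 - (2)²) + (7·3 - (-2)²) + (3·3 - (-2)²) = 17 + 17 + 5 = 39,
  det = 7·(3·3 - (-2)²) - (2)·((2)·3 - (-2)·(-2)) + (-2)·((2)·(-2) - 3·(-2)) = 7·(5) - (2)·(2) + (-2)·(2) = 27.
  So p(λ) = λ³ - 13λ² + 39λ - 27.
Step 2 — look for an integer root (rational root theorem: any rational root is an integer divisor of 27). Testing λ = 1:
  p(1) = 1 - 13 + 39 - 27 = 0  ✓
  Dividing out (λ - 1): p(λ) = (λ - 1)(λ² - 12λ + 27).
Step 3 — remaining eigenvalues from the quadratic λ² - 12λ + 27 = 0:
  Δ = 12² - 4·27 = 144 - 108 = 36,  λ = (12 ± √36)/2 = (12 ± 6)/2 = 9 or 3.
  Sorted: λ_1 = 9,  λ_2 = 3,  λ_3 = 1  (check: sum = 13 = tr ✓).

Step 4 — unit eigenvector for λ_1 = 9: v spans the null space of (Sigma - λ_1 I), whose rows are
  r_1 = (-2, 2, -2),  r_2 = (2, -6, -2),  r_3 = (-2, -2, -6).
  v is orthogonal to every row, so take v ∝ r_1 × r_2 = ((2)·(-2) - (-2)·(-6), (-2)·(2) - (-2)·(-2), (-2)·(-6) - (2)·(2)) = (-16, -8, 8).
  Rescale (divide by 8; multiply by -1 so the first nonzero entry is positive): u = (2, 1, -1).
  ||u|| = √((2)² + (1)² + (-1)²) = √(6) ≈ 2.4495,  v_1 = u/||u|| ≈ (0.8165, 0.4082, -0.4082) (||v_1|| = 1).

λ_1 = 9,  λ_2 = 3,  λ_3 = 1;  v_1 ≈ (0.8165, 0.4082, -0.4082)


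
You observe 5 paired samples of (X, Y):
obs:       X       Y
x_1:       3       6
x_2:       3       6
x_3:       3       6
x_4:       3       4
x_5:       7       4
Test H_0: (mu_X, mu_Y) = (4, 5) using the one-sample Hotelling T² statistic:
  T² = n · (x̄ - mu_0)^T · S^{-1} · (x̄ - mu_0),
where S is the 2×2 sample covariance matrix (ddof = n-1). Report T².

Step 1 — sample mean vector:
  mean(X) = (3 + 3 + 3 + 3 + 7) / 5 = 19/5 = 3.8
  mean(Y) = (6 + 6 + 6 + 4 + 4) / 5 = 26/5 = 5.2
  x̄ = (3.8, 5.2),  deviation x̄ - mu_0 = (3.8, 5.2) - (4, 5) = (-0.2, 0.2).

Step 2 — sample covariance matrix, S[i,j] = (1/(n-1)) · Σ_k (x_{k,i} - mean_i) · (x_{k,j} - mean_j), divisor n-1 = 4:
  S[X,X] = ((-0.8)·(-0.8) + (-0.8)·(-0.8) + (-0.8)·(-0.8) + (-0.8)·(-0.8) + (3.2)·(3.2)) / 4 = 12.8/4 = 3.2
  S[X,Y] = ((-0.8)·(0.8) + (-0.8)·(0.8) + (-0.8)·(0.8) + (-0.8)·(-1.2) + (3.2)·(-1.2)) / 4 = -4.8/4 = -1.2
  S[Y,Y] = ((0.8)·(0.8) + (0.8)·(0.8) + (0.8)·(0.8) + (-1.2)·(-1.2) + (-1.2)·(-1.2)) / 4 = 4.8/4 = 1.2
  S = [[3.2, -1.2],
 [-1.2, 1.2]].

Step 3 — invert S. det(S) = 3.2·1.2 - (-1.2)² = 2.4.
  S^{-1} = (1/det) · [[d, -b], [-b, a]] = [[0.5, 0.5],
 [0.5, 1.3333]].

Step 4 — quadratic form (x̄ - mu_0)^T · S^{-1} · (x̄ - mu_0):
  S^{-1} · (x̄ - mu_0) = (0, 0.1667),
  (x̄ - mu_0)^T · [...] = (-0.2)·(0) + (0.2)·(0.1667) = 0.0333.

Step 5 — scale by n: T² = 5 · 0.0333 = 0.1667.

T² ≈ 0.1667


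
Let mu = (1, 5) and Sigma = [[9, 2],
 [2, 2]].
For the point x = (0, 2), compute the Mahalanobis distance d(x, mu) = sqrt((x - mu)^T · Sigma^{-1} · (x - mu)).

Step 1 — centre the observation: (x - mu) = (-1, -3).

Step 2 — invert Sigma. det(Sigma) = 9·2 - (2)² = 14.
  Sigma^{-1} = (1/det) · [[d, -b], [-b, a]] = [[0.1429, -0.1429],
 [-0.1429, 0.6429]].

Step 3 — form the quadratic (x - mu)^T · Sigma^{-1} · (x - mu):
  Sigma^{-1} · (x - mu) = (0.2857, -1.7857).
  (x - mu)^T · [Sigma^{-1} · (x - mu)] = (-1)·(0.2857) + (-3)·(-1.7857) = 5.0714.

Step 4 — take square root: d = √(5.0714) ≈ 2.252.

d(x, mu) = √(5.0714) ≈ 2.252


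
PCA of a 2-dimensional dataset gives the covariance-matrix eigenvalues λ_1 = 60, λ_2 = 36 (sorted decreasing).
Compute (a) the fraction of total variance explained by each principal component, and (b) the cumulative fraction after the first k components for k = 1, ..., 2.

Step 1 — total variance = trace(Sigma) = Σ λ_i = 60 + 36 = 96.

Step 2 — fraction explained by component i = λ_i / Σ λ:
  PC1: 60/96 = 0.625
  PC2: 36/96 = 0.375

Step 3 — cumulative fraction after k components = (λ_1 + ... + λ_k) / Σ λ:
  k = 1: 60/96 = 0.625
  k = 2: (60 + 36)/96 = 96/96 = 1

Summary (fraction, with percent):

explained: PC1 0.625 (62.5%), PC2 0.375 (37.5%);  cumulative: 0.625, 1


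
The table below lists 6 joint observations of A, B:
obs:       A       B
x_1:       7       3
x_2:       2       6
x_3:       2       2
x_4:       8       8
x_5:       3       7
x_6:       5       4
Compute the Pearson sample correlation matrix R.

Step 1 — column means:
  mean(A) = (7 + 2 + 2 + 8 + 3 + 5) / 6 = 27/6 = 4.5
  mean(B) = (3 + 6 + 2 + 8 + 7 + 4) / 6 = 30/6 = 5

Step 2 — sample variances and covariances s[i,j] = (1/(n-1)) · Σ_k (x_{k,i} - mean_i) · (x_{k,j} - mean_j), with n-1 = 5:
  s[A,A] = ((2.5)·(2.5) + (-2.5)·(-2.5) + (-2.5)·(-2.5) + (3.5)·(3.5) + (-1.5)·(-1.5) + (0.5)·(0.5)) / 5 = 33.5/5 = 6.7
  s[A,B] = ((2.5)·(-2) + (-2.5)·(1) + (-2.5)·(-3) + (3.5)·(3) + (-1.5)·(2) + (0.5)·(-1)) / 5 = 7/5 = 1.4
  s[B,B] = ((-2)·(-2) + (1)·(1) + (-3)·(-3) + (3)·(3) + (2)·(2) + (-1)·(-1)) / 5 = 28/5 = 5.6
  Sample standard deviations s_i = √(s[i,i]):
  s(A) = √(6.7) = 2.5884
  s(B) = √(5.6) = 2.3664

Step 3 — r_{ij} = s_{ij} / (s_i · s_j):
  r[A,A] = 1 (diagonal).
  r[A,B] = 1.4 / (2.5884 · 2.3664) = 1.4 / 6.1254 = 0.2286
  r[B,B] = 1 (diagonal).

R is symmetric with unit diagonal. Assembling:

R = [[1, 0.2286],
 [0.2286, 1]]


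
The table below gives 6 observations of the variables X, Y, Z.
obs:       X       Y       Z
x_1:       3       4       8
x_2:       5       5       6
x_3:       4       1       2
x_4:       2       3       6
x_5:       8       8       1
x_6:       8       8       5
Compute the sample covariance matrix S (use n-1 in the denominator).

Step 1 — column means:
  mean(X) = (3 + 5 + 4 + 2 + 8 + 8) / 6 = 30/6 = 5
  mean(Y) = (4 + 5 + 1 + 3 + 8 + 8) / 6 = 29/6 = 4.8333
  mean(Z) = (8 + 6 + 2 + 6 + 1 + 5) / 6 = 28/6 = 4.6667

Step 2 — sample covariance S[i,j] = (1/(n-1)) · Σ_k (x_{k,i} - mean_i) · (x_{k,j} - mean_j), with n-1 = 5.
  S[X,X] = ((-2)·(-2) + (0)·(0) + (-1)·(-1) + (-3)·(-3) + (3)·(3) + (3)·(3)) / 5 = 32/5 = 6.4
  S[X,Y] = ((-2)·(-0.8333) + (0)·(0.1667) + (-1)·(-3.8333) + (-3)·(-1.8333) + (3)·(3.1667) + (3)·(3.1667)) / 5 = 30/5 = 6
  S[X,Z] = ((-2)·(3.3333) + (0)·(1.3333) + (-1)·(-2.6667) + (-3)·(1.3333) + (3)·(-3.6667) + (3)·(0.3333)) / 5 = -18/5 = -3.6
  S[Y,Y] = ((-0.8333)·(-0.8333) + (0.1667)·(0.1667) + (-3.8333)·(-3.8333) + (-1.8333)·(-1.8333) + (3.1667)·(3.1667) + (3.1667)·(3.1667)) / 5 = 38.8333/5 = 7.7667
  S[Y,Z] = ((-0.8333)·(3.3333) + (0.1667)·(1.3333) + (-3.8333)·(-2.6667) + (-1.8333)·(1.3333) + (3.1667)·(-3.6667) + (3.1667)·(0.3333)) / 5 = -5.3333/5 = -1.0667
  S[Z,Z] = ((3.3333)·(3.3333) + (1.3333)·(1.3333) + (-2.6667)·(-2.6667) + (1.3333)·(1.3333) + (-3.6667)·(-3.6667) + (0.3333)·(0.3333)) / 5 = 35.3333/5 = 7.0667

S is symmetric (S[j,i] = S[i,j]). Assembling:

S = [[6.4, 6, -3.6],
 [6, 7.7667, -1.0667],
 [-3.6, -1.0667, 7.0667]]


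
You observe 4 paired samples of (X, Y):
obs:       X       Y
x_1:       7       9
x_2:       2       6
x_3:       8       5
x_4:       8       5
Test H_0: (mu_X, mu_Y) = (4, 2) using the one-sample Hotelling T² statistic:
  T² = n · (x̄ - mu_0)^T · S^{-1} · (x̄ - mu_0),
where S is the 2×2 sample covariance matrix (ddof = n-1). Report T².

Step 1 — sample mean vector:
  mean(X) = (7 + 2 + 8 + 8) / 4 = 25/4 = 6.25
  mean(Y) = (9 + 6 + 5 + 5) / 4 = 25/4 = 6.25
  x̄ = (6.25, 6.25),  deviation x̄ - mu_0 = (6.25, 6.25) - (4, 2) = (2.25, 4.25).

Step 2 — sample covariance matrix, S[i,j] = (1/(n-1)) · Σ_k (x_{k,i} - mean_i) · (x_{k,j} - mean_j), divisor n-1 = 3:
  S[X,X] = ((0.75)·(0.75) + (-4.25)·(-4.25) + (1.75)·(1.75) + (1.75)·(1.75)) / 3 = 24.75/3 = 8.25
  S[X,Y] = ((0.75)·(2.75) + (-4.25)·(-0.25) + (1.75)·(-1.25) + (1.75)·(-1.25)) / 3 = -1.25/3 = -0.4167
  S[Y,Y] = ((2.75)·(2.75) + (-0.25)·(-0.25) + (-1.25)·(-1.25) + (-1.25)·(-1.25)) / 3 = 10.75/3 = 3.5833
  S = [[8.25, -0.4167],
 [-0.4167, 3.5833]].

Step 3 — invert S. det(S) = 8.25·3.5833 - (-0.4167)² = 29.3889.
  S^{-1} = (1/det) · [[d, -b], [-b, a]] = [[0.1219, 0.0142],
 [0.0142, 0.2807]].

Step 4 — quadratic form (x̄ - mu_0)^T · S^{-1} · (x̄ - mu_0):
  S^{-1} · (x̄ - mu_0) = (0.3346, 1.225),
  (x̄ - mu_0)^T · [...] = (2.25)·(0.3346) + (4.25)·(1.225) = 5.9589.

Step 5 — scale by n: T² = 4 · 5.9589 = 23.8355.

T² ≈ 23.8355


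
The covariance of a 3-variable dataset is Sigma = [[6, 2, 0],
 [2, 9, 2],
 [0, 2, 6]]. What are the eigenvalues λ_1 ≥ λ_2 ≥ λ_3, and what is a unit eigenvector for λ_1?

Step 1 — characteristic polynomial p(λ) = det(λI - Sigma) = λ³ - tr·λ² + c_1·λ - det, where tr = trace, c_1 = sum of the principal 2×2 minors, det = det(Sigma):
  tr = 6 + 9 + 6 = 21,
  c_1 = (6·9 - (2)²) + (6·6 - (0)²) + (9·6 - (2)²) = 50 + 36 + 50 = 136,
  det = 6·(9·6 - (2)²) - (2)·((2)·6 - (2)·(0)) + (0)·((2)·(2) - 9·(0)) = 6·(50) - (2)·(12) + (0)·(4) = 276.
  So p(λ) = λ³ - 21λ² + 136λ - 276.
Step 2 — look for an integer root (rational root theorem: any rational root is an integer divisor of 276). Testing λ = 6:
  p(6) = 216 - 756 + 816 - 276 = 0  ✓
  Dividing out (λ - 6): p(λ) = (λ - 6)(λ² - 15λ + 46).
Step 3 — remaining eigenvalues from the quadratic λ² - 15λ + 46 = 0:
  Δ = 15² - 4·46 = 225 - 184 = 41,  λ = (15 ± √41)/2 = (15 ± 6.4031)/2 ≈ 10.7016 or 4.2984.
  Sorted: λ_1 = 10.7016,  λ_2 = 6,  λ_3 = 4.2984  (check: sum = 21 = tr ✓).

Step 4 — unit eigenvector for λ_1 ≈ 10.7016: v spans the null space of (Sigma - λ_1 I), whose rows are
  r_1 = (-4.7016, 2, 0),  r_2 = (2, -1.7016, 2),  r_3 = (0, 2, -4.7016).
  v is orthogonal to every row, so take v ∝ r_1 × r_2 = ((2)·(2) - (0)·(-1.7016), (0)·(2) - (-4.7016)·(2), (-4.7016)·(-1.7016) - (2)·(2)) ≈ (4, 9.4031, 4).
  Let u = (4, 9.4031, 4).
  ||u|| = √((4)² + (9.4031)² + (4)²) = √(120.4187) ≈ 10.9735,  v_1 = u/||u|| ≈ (0.3645, 0.8569, 0.3645) (||v_1|| = 1).

λ_1 = 10.7016,  λ_2 = 6,  λ_3 = 4.2984;  v_1 ≈ (0.3645, 0.8569, 0.3645)


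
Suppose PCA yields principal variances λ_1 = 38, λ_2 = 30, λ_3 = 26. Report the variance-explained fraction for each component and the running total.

Step 1 — total variance = trace(Sigma) = Σ λ_i = 38 + 30 + 26 = 94.

Step 2 — fraction explained by component i = λ_i / Σ λ:
  PC1: 38/94 = 0.4043
  PC2: 30/94 = 0.3191
  PC3: 26/94 = 0.2766

Step 3 — cumulative fraction after k components = (λ_1 + ... + λ_k) / Σ λ:
  k = 1: 38/94 = 0.4043
  k = 2: (38 + 30)/94 = 68/94 = 0.7234
  k = 3: (38 + 30 + 26)/94 = 94/94 = 1

Summary (fraction, with percent):

explained: PC1 0.4043 (40.43%), PC2 0.3191 (31.91%), PC3 0.2766 (27.66%);  cumulative: 0.4043, 0.7234, 1


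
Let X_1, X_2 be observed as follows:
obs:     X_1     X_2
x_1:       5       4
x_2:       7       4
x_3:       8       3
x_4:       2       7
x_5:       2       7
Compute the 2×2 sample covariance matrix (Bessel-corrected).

Step 1 — column means:
  mean(X_1) = (5 + 7 + 8 + 2 + 2) / 5 = 24/5 = 4.8
  mean(X_2) = (4 + 4 + 3 + 7 + 7) / 5 = 25/5 = 5

Step 2 — sample covariance S[i,j] = (1/(n-1)) · Σ_k (x_{k,i} - mean_i) · (x_{k,j} - mean_j), with n-1 = 4.
  S[X_1,X_1] = ((0.2)·(0.2) + (2.2)·(2.2) + (3.2)·(3.2) + (-2.8)·(-2.8) + (-2.8)·(-2.8)) / 4 = 30.8/4 = 7.7
  S[X_1,X_2] = ((0.2)·(-1) + (2.2)·(-1) + (3.2)·(-2) + (-2.8)·(2) + (-2.8)·(2)) / 4 = -20/4 = -5
  S[X_2,X_2] = ((-1)·(-1) + (-1)·(-1) + (-2)·(-2) + (2)·(2) + (2)·(2)) / 4 = 14/4 = 3.5

S is symmetric (S[j,i] = S[i,j]). Assembling:

S = [[7.7, -5],
 [-5, 3.5]]


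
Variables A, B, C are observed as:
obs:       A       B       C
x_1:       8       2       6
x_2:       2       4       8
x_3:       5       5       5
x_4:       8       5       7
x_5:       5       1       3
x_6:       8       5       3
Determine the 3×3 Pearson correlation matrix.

Step 1 — column means:
  mean(A) = (8 + 2 + 5 + 8 + 5 + 8) / 6 = 36/6 = 6
  mean(B) = (2 + 4 + 5 + 5 + 1 + 5) / 6 = 22/6 = 3.6667
  mean(C) = (6 + 8 + 5 + 7 + 3 + 3) / 6 = 32/6 = 5.3333

Step 2 — sample variances and covariances s[i,j] = (1/(n-1)) · Σ_k (x_{k,i} - mean_i) · (x_{k,j} - mean_j), with n-1 = 5:
  s[A,A] = ((2)·(2) + (-4)·(-4) + (-1)·(-1) + (2)·(2) + (-1)·(-1) + (2)·(2)) / 5 = 30/5 = 6
  s[A,B] = ((2)·(-1.6667) + (-4)·(0.3333) + (-1)·(1.3333) + (2)·(1.3333) + (-1)·(-2.6667) + (2)·(1.3333)) / 5 = 2/5 = 0.4
  s[A,C] = ((2)·(0.6667) + (-4)·(2.6667) + (-1)·(-0.3333) + (2)·(1.6667) + (-1)·(-2.3333) + (2)·(-2.3333)) / 5 = -8/5 = -1.6
  s[B,B] = ((-1.6667)·(-1.6667) + (0.3333)·(0.3333) + (1.3333)·(1.3333) + (1.3333)·(1.3333) + (-2.6667)·(-2.6667) + (1.3333)·(1.3333)) / 5 = 15.3333/5 = 3.0667
  s[B,C] = ((-1.6667)·(0.6667) + (0.3333)·(2.6667) + (1.3333)·(-0.3333) + (1.3333)·(1.6667) + (-2.6667)·(-2.3333) + (1.3333)·(-2.3333)) / 5 = 4.6667/5 = 0.9333
  s[C,C] = ((0.6667)·(0.6667) + (2.6667)·(2.6667) + (-0.3333)·(-0.3333) + (1.6667)·(1.6667) + (-2.3333)·(-2.3333) + (-2.3333)·(-2.3333)) / 5 = 21.3333/5 = 4.2667
  Sample standard deviations s_i = √(s[i,i]):
  s(A) = √(6) = 2.4495
  s(B) = √(3.0667) = 1.7512
  s(C) = √(4.2667) = 2.0656

Step 3 — r_{ij} = s_{ij} / (s_i · s_j):
  r[A,A] = 1 (diagonal).
  r[A,B] = 0.4 / (2.4495 · 1.7512) = 0.4 / 4.2895 = 0.0933
  r[A,C] = -1.6 / (2.4495 · 2.0656) = -1.6 / 5.0596 = -0.3162
  r[B,B] = 1 (diagonal).
  r[B,C] = 0.9333 / (1.7512 · 2.0656) = 0.9333 / 3.6172 = 0.258
  r[C,C] = 1 (diagonal).

R is symmetric with unit diagonal. Assembling:

R = [[1, 0.0933, -0.3162],
 [0.0933, 1, 0.258],
 [-0.3162, 0.258, 1]]


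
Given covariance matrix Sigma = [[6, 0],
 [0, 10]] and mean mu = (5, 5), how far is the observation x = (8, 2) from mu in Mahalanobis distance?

Step 1 — centre the observation: (x - mu) = (3, -3).

Step 2 — invert Sigma. det(Sigma) = 6·10 - (0)² = 60.
  Sigma^{-1} = (1/det) · [[d, -b], [-b, a]] = [[0.1667, 0],
 [0, 0.1]].

Step 3 — form the quadratic (x - mu)^T · Sigma^{-1} · (x - mu):
  Sigma^{-1} · (x - mu) = (0.5, -0.3).
  (x - mu)^T · [Sigma^{-1} · (x - mu)] = (3)·(0.5) + (-3)·(-0.3) = 2.4.

Step 4 — take square root: d = √(2.4) ≈ 1.5492.

d(x, mu) = √(2.4) ≈ 1.5492


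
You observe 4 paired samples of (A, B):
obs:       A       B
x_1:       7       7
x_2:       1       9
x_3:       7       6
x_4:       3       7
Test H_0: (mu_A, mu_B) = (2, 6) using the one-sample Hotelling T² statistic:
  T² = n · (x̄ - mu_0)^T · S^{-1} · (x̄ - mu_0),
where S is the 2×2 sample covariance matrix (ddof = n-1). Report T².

Step 1 — sample mean vector:
  mean(A) = (7 + 1 + 7 + 3) / 4 = 18/4 = 4.5
  mean(B) = (7 + 9 + 6 + 7) / 4 = 29/4 = 7.25
  x̄ = (4.5, 7.25),  deviation x̄ - mu_0 = (4.5, 7.25) - (2, 6) = (2.5, 1.25).

Step 2 — sample covariance matrix, S[i,j] = (1/(n-1)) · Σ_k (x_{k,i} - mean_i) · (x_{k,j} - mean_j), divisor n-1 = 3:
  S[A,A] = ((2.5)·(2.5) + (-3.5)·(-3.5) + (2.5)·(2.5) + (-1.5)·(-1.5)) / 3 = 27/3 = 9
  S[A,B] = ((2.5)·(-0.25) + (-3.5)·(1.75) + (2.5)·(-1.25) + (-1.5)·(-0.25)) / 3 = -9.5/3 = -3.1667
  S[B,B] = ((-0.25)·(-0.25) + (1.75)·(1.75) + (-1.25)·(-1.25) + (-0.25)·(-0.25)) / 3 = 4.75/3 = 1.5833
  S = [[9, -3.1667],
 [-3.1667, 1.5833]].

Step 3 — invert S. det(S) = 9·1.5833 - (-3.1667)² = 4.2222.
  S^{-1} = (1/det) · [[d, -b], [-b, a]] = [[0.375, 0.75],
 [0.75, 2.1316]].

Step 4 — quadratic form (x̄ - mu_0)^T · S^{-1} · (x̄ - mu_0):
  S^{-1} · (x̄ - mu_0) = (1.875, 4.5395),
  (x̄ - mu_0)^T · [...] = (2.5)·(1.875) + (1.25)·(4.5395) = 10.3618.

Step 5 — scale by n: T² = 4 · 10.3618 = 41.4474.

T² ≈ 41.4474


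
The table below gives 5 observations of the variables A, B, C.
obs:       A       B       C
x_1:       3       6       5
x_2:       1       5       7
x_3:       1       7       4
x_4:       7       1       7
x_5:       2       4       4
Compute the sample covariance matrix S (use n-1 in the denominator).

Step 1 — column means:
  mean(A) = (3 + 1 + 1 + 7 + 2) / 5 = 14/5 = 2.8
  mean(B) = (6 + 5 + 7 + 1 + 4) / 5 = 23/5 = 4.6
  mean(C) = (5 + 7 + 4 + 7 + 4) / 5 = 27/5 = 5.4

Step 2 — sample covariance S[i,j] = (1/(n-1)) · Σ_k (x_{k,i} - mean_i) · (x_{k,j} - mean_j), with n-1 = 4.
  S[A,A] = ((0.2)·(0.2) + (-1.8)·(-1.8) + (-1.8)·(-1.8) + (4.2)·(4.2) + (-0.8)·(-0.8)) / 4 = 24.8/4 = 6.2
  S[A,B] = ((0.2)·(1.4) + (-1.8)·(0.4) + (-1.8)·(2.4) + (4.2)·(-3.6) + (-0.8)·(-0.6)) / 4 = -19.4/4 = -4.85
  S[A,C] = ((0.2)·(-0.4) + (-1.8)·(1.6) + (-1.8)·(-1.4) + (4.2)·(1.6) + (-0.8)·(-1.4)) / 4 = 7.4/4 = 1.85
  S[B,B] = ((1.4)·(1.4) + (0.4)·(0.4) + (2.4)·(2.4) + (-3.6)·(-3.6) + (-0.6)·(-0.6)) / 4 = 21.2/4 = 5.3
  S[B,C] = ((1.4)·(-0.4) + (0.4)·(1.6) + (2.4)·(-1.4) + (-3.6)·(1.6) + (-0.6)·(-1.4)) / 4 = -8.2/4 = -2.05
  S[C,C] = ((-0.4)·(-0.4) + (1.6)·(1.6) + (-1.4)·(-1.4) + (1.6)·(1.6) + (-1.4)·(-1.4)) / 4 = 9.2/4 = 2.3

S is symmetric (S[j,i] = S[i,j]). Assembling:

S = [[6.2, -4.85, 1.85],
 [-4.85, 5.3, -2.05],
 [1.85, -2.05, 2.3]]


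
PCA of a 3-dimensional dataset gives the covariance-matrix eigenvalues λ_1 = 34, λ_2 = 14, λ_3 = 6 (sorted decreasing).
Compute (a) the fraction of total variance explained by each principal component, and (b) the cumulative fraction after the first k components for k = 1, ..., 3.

Step 1 — total variance = trace(Sigma) = Σ λ_i = 34 + 14 + 6 = 54.

Step 2 — fraction explained by component i = λ_i / Σ λ:
  PC1: 34/54 = 0.6296
  PC2: 14/54 = 0.2593
  PC3: 6/54 = 0.1111

Step 3 — cumulative fraction after k components = (λ_1 + ... + λ_k) / Σ λ:
  k = 1: 34/54 = 0.6296
  k = 2: (34 + 14)/54 = 48/54 = 0.8889
  k = 3: (34 + 14 + 6)/54 = 54/54 = 1

Summary (fraction, with percent):

explained: PC1 0.6296 (62.96%), PC2 0.2593 (25.93%), PC3 0.1111 (11.11%);  cumulative: 0.6296, 0.8889, 1


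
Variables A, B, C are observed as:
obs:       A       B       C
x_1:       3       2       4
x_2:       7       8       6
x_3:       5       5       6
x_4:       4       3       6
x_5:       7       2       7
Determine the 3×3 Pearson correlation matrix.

Step 1 — column means:
  mean(A) = (3 + 7 + 5 + 4 + 7) / 5 = 26/5 = 5.2
  mean(B) = (2 + 8 + 5 + 3 + 2) / 5 = 20/5 = 4
  mean(C) = (4 + 6 + 6 + 6 + 7) / 5 = 29/5 = 5.8

Step 2 — sample variances and covariances s[i,j] = (1/(n-1)) · Σ_k (x_{k,i} - mean_i) · (x_{k,j} - mean_j), with n-1 = 4:
  s[A,A] = ((-2.2)·(-2.2) + (1.8)·(1.8) + (-0.2)·(-0.2) + (-1.2)·(-1.2) + (1.8)·(1.8)) / 4 = 12.8/4 = 3.2
  s[A,B] = ((-2.2)·(-2) + (1.8)·(4) + (-0.2)·(1) + (-1.2)·(-1) + (1.8)·(-2)) / 4 = 9/4 = 2.25
  s[A,C] = ((-2.2)·(-1.8) + (1.8)·(0.2) + (-0.2)·(0.2) + (-1.2)·(0.2) + (1.8)·(1.2)) / 4 = 6.2/4 = 1.55
  s[B,B] = ((-2)·(-2) + (4)·(4) + (1)·(1) + (-1)·(-1) + (-2)·(-2)) / 4 = 26/4 = 6.5
  s[B,C] = ((-2)·(-1.8) + (4)·(0.2) + (1)·(0.2) + (-1)·(0.2) + (-2)·(1.2)) / 4 = 2/4 = 0.5
  s[C,C] = ((-1.8)·(-1.8) + (0.2)·(0.2) + (0.2)·(0.2) + (0.2)·(0.2) + (1.2)·(1.2)) / 4 = 4.8/4 = 1.2
  Sample standard deviations s_i = √(s[i,i]):
  s(A) = √(3.2) = 1.7889
  s(B) = √(6.5) = 2.5495
  s(C) = √(1.2) = 1.0954

Step 3 — r_{ij} = s_{ij} / (s_i · s_j):
  r[A,A] = 1 (diagonal).
  r[A,B] = 2.25 / (1.7889 · 2.5495) = 2.25 / 4.5607 = 0.4933
  r[A,C] = 1.55 / (1.7889 · 1.0954) = 1.55 / 1.9596 = 0.791
  r[B,B] = 1 (diagonal).
  r[B,C] = 0.5 / (2.5495 · 1.0954) = 0.5 / 2.7928 = 0.179
  r[C,C] = 1 (diagonal).

R is symmetric with unit diagonal. Assembling:

R = [[1, 0.4933, 0.791],
 [0.4933, 1, 0.179],
 [0.791, 0.179, 1]]


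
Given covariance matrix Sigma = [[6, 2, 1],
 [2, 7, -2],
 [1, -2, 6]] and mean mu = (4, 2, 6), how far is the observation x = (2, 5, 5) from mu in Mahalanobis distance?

Step 1 — centre the observation: (x - mu) = (-2, 3, -1).

Step 2 — invert Sigma (cofactor / det for 3×3, or solve directly):
  Sigma^{-1} = [[0.2011, -0.0741, -0.0582],
 [-0.0741, 0.1852, 0.0741],
 [-0.0582, 0.0741, 0.2011]].

Step 3 — form the quadratic (x - mu)^T · Sigma^{-1} · (x - mu):
  Sigma^{-1} · (x - mu) = (-0.5661, 0.6296, 0.1376).
  (x - mu)^T · [Sigma^{-1} · (x - mu)] = (-2)·(-0.5661) + (3)·(0.6296) + (-1)·(0.1376) = 2.8836.

Step 4 — take square root: d = √(2.8836) ≈ 1.6981.

d(x, mu) = √(2.8836) ≈ 1.6981


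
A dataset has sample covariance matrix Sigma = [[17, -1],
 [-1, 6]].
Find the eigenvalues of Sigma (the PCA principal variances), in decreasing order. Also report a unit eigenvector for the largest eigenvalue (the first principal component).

Step 1 — characteristic polynomial of 2×2 Sigma:
  det(Sigma - λI) = λ² - trace · λ + det = 0.
  trace = 17 + 6 = 23, det = 17·6 - (-1)² = 101.
Step 2 — discriminant:
  Δ = trace² - 4·det = 529 - 404 = 125.
Step 3 — eigenvalues:
  λ = (trace ± √Δ)/2 = (23 ± 11.1803)/2,
  λ_1 = 17.0902,  λ_2 = 5.9098.

Step 4 — unit eigenvector for λ_1: solve (Sigma - λ_1 I)v = 0. First row:
  (17 - 17.0902)·v_x + (-1)·v_y = 0, i.e. (-0.0902)·v_x + (-1)·v_y = 0,
  so v ∝ (b, λ_1 - a) = (-1, 0.0902); multiply by -1 so the first entry is positive: u = (1, -0.0902).
  ||u|| = √((1)² + (-0.0902)²) = √(1.0081) ≈ 1.0041,
  v_1 = u/||u|| ≈ (0.996, -0.0898) (||v_1|| = 1).

λ_1 = 17.0902,  λ_2 = 5.9098;  v_1 ≈ (0.996, -0.0898)


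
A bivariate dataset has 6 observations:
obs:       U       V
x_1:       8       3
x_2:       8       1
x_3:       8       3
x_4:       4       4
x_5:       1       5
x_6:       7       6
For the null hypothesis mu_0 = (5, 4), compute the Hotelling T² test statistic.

Step 1 — sample mean vector:
  mean(U) = (8 + 8 + 8 + 4 + 1 + 7) / 6 = 36/6 = 6
  mean(V) = (3 + 1 + 3 + 4 + 5 + 6) / 6 = 22/6 = 3.6667
  x̄ = (6, 3.6667),  deviation x̄ - mu_0 = (6, 3.6667) - (5, 4) = (1, -0.3333).

Step 2 — sample covariance matrix, S[i,j] = (1/(n-1)) · Σ_k (x_{k,i} - mean_i) · (x_{k,j} - mean_j), divisor n-1 = 5:
  S[U,U] = ((2)·(2) + (2)·(2) + (2)·(2) + (-2)·(-2) + (-5)·(-5) + (1)·(1)) / 5 = 42/5 = 8.4
  S[U,V] = ((2)·(-0.6667) + (2)·(-2.6667) + (2)·(-0.6667) + (-2)·(0.3333) + (-5)·(1.3333) + (1)·(2.3333)) / 5 = -13/5 = -2.6
  S[V,V] = ((-0.6667)·(-0.6667) + (-2.6667)·(-2.6667) + (-0.6667)·(-0.6667) + (0.3333)·(0.3333) + (1.3333)·(1.3333) + (2.3333)·(2.3333)) / 5 = 15.3333/5 = 3.0667
  S = [[8.4, -2.6],
 [-2.6, 3.0667]].

Step 3 — invert S. det(S) = 8.4·3.0667 - (-2.6)² = 19.
  S^{-1} = (1/det) · [[d, -b], [-b, a]] = [[0.1614, 0.1368],
 [0.1368, 0.4421]].

Step 4 — quadratic form (x̄ - mu_0)^T · S^{-1} · (x̄ - mu_0):
  S^{-1} · (x̄ - mu_0) = (0.1158, -0.0105),
  (x̄ - mu_0)^T · [...] = (1)·(0.1158) + (-0.3333)·(-0.0105) = 0.1193.

Step 5 — scale by n: T² = 6 · 0.1193 = 0.7158.

T² ≈ 0.7158
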